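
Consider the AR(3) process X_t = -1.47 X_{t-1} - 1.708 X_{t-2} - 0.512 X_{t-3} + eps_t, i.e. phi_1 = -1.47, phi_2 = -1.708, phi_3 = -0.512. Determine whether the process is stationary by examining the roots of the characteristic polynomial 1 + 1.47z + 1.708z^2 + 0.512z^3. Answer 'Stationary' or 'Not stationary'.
\text{Not stationary}

The AR(p) characteristic polynomial is P(z) = 1 + 1.47z + 1.708z^2 + 0.512z^3.
Stationarity requires all roots to lie outside the unit circle, i.e. |z| > 1 for every root.
Degree 3: look for a simple real root z0 first, then factor out (1 - z/z0) and solve the remaining quadratic.
Testing z0 = -2.5: P(-2.5) = 1 + (1.47)(-2.5) + (1.708)(-2.5)^2 + (0.512)(-2.5)^3
  = 1 + (-3.675) + (10.675) + (-8) = 0.  So z_0 = -2.5 is a root, |z_0| = 2.5.
Divide out the factor (1 + 0.4 z) = (1 - z/z0) (since 1/z0 = -0.4):
  P(z) = (1 + 0.4 z)(1 + (1.07) z + (1.28) z^2)
  [check: z-coef 1.07 - (-0.4) = 1.47; z^2-coef 1.28 - (-0.4)(1.07) = 1.708; z^3-coef -(-0.4)(1.28) = 0.512.]
Remaining roots from the quadratic factor 1 + (1.07) z + (1.28) z^2:
  Set 1 + (1.07) z + (1.28) z^2 = 0, i.e. a z^2 + b z + c = 0 with a = 1.28, b = 1.07, c = 1.
  Discriminant D = b^2 - 4ac = (1.07)^2 - 4*(1.28)*1 = 1.1449 - (5.12) = -3.9751.
  D < 0, so the roots are the complex-conjugate pair z = (-b +/- i sqrt(-D)) / (2a) = -0.418 +/- 0.7788i.
  For a conjugate pair |z|^2 = z * conj(z) = (product of roots) = c/a = 1/(1.28) = 0.78125, so |z| = sqrt(0.78125) = 0.8839 for both roots.
Moduli of all roots: 2.5000, 0.8839, 0.8839.
All moduli strictly greater than 1? No.
Verdict: Not stationary.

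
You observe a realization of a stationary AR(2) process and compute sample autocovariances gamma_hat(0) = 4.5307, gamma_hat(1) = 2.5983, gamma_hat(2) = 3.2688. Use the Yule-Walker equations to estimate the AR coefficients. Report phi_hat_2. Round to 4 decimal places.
\hat\phi_{2} = 0.5850

The Yule-Walker equations for an AR(p) process read, in matrix form,
  Gamma_p phi = r_p,   with   (Gamma_p)_{ij} = gamma(|i - j|),
                       (r_p)_i = gamma(i),   i,j = 1..p.
Substitute the sample gammas (Toeplitz matrix and right-hand side of size 2):
  Gamma_p = [[4.5307, 2.5983], [2.5983, 4.5307]]
  r_p     = [2.5983, 3.2688]
Written out:
  4.5307 phi_1 + 2.5983 phi_2 = 2.5983
  2.5983 phi_1 + 4.5307 phi_2 = 3.2688
Solve by Cramer's rule:
  det = gamma(0)^2 - gamma(1)^2 = (4.5307)^2 - (2.5983)^2 = 20.52724249 - 6.75116289 = 13.7760796
  phi_hat_1 = [gamma(1) gamma(0) - gamma(1) gamma(2)] / det = [(2.5983)(4.5307) - (2.5983)(3.2688)] / 13.7760796 = 3.27879477 / 13.7760796 = 0.238
  phi_hat_2 = [gamma(0) gamma(2) - gamma(1)^2] / det = [(4.5307)(3.2688) - (2.5983)^2] / 13.7760796 = 8.05878927 / 13.7760796 = 0.585
So phi_hat = [0.2380, 0.5850].
Therefore phi_hat_2 = 0.5850.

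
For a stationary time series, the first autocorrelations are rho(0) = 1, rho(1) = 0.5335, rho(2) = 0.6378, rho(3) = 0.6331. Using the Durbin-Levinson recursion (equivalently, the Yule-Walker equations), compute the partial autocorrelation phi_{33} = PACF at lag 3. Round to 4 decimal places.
\phi_{33} = 0.3649

The PACF at lag k is phi_{kk}, the last component of the solution
to the Yule-Walker system G_k phi = r_k where
  (G_k)_{ij} = rho(|i - j|), (r_k)_i = rho(i), i,j = 1..k.
Equivalently, Durbin-Levinson gives phi_{kk} iteratively:
  phi_{11} = rho(1)
  phi_{kk} = [rho(k) - sum_{j=1..k-1} phi_{k-1,j} rho(k-j)]
            / [1 - sum_{j=1..k-1} phi_{k-1,j} rho(j)],
  phi_{k,j} = phi_{k-1,j} - phi_{kk} phi_{k-1,k-j},  j = 1..k-1.
Step k = 1:
  phi_11 = rho(1) = 0.5335.
Step k = 2:
  phi_22 = [rho(2) - phi_11 rho(1)] / [1 - phi_11 rho(1)] = [0.6378 - (0.5335)(0.5335)] / [1 - (0.5335)(0.5335)]
         = 0.35317775 / 0.71537775 = 0.493694.
  Update: phi_21 = phi_11 - phi_22 phi_11 = 0.5335 - (0.493694)(0.5335) = 0.270114.
Step k = 3:
  phi_33 = [rho(3) - phi_21 rho(2) - phi_22 rho(1)] / [1 - phi_21 rho(1) - phi_22 rho(2)]
    numerator   = 0.6331 - (0.270114)(0.6378) - (0.493694)(0.5335) = 0.19743537
    denominator = 1 - (0.270114)(0.5335) - (0.493694)(0.6378) = 0.54101599
  phi_33 = 0.19743537 / 0.54101599 = 0.3649.
Therefore phi_{33} = 0.3649.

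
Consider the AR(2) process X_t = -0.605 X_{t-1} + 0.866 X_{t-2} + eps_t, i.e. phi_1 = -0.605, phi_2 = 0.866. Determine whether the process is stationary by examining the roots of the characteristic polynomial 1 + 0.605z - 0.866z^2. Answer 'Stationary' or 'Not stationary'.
\text{Not stationary}

The AR(p) characteristic polynomial is P(z) = 1 + 0.605z - 0.866z^2.
Stationarity requires all roots to lie outside the unit circle, i.e. |z| > 1 for every root.
Set 1 + (0.605) z + (-0.866) z^2 = 0, i.e. a z^2 + b z + c = 0 with a = -0.866, b = 0.605, c = 1.
Discriminant D = b^2 - 4ac = (0.605)^2 - 4*(-0.866)*1 = 0.366025 - (-3.464) = 3.830025.
D >= 0, so the roots are real: z = (-b +/- sqrt(D)) / (2a) = (-0.605 +/- 1.957045) / (-1.732).
  z_1 = (-0.605 + 1.957045) / (-1.732) = -0.7806,   |z_1| = 0.7806.
  z_2 = (-0.605 - 1.957045) / (-1.732) = 1.4792,   |z_2| = 1.4792.
Moduli of all roots: 0.7806, 1.4792.
All moduli strictly greater than 1? No.
Verdict: Not stationary.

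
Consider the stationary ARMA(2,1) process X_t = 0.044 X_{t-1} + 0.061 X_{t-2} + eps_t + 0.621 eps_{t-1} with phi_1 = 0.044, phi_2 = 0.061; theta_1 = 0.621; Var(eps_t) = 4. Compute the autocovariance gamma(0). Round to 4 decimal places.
\gamma(0) = 5.8097

Multiply the model equation by X_{t-k} and take expectations. With theta_0 = psi_0 = 1 and psi_j the MA(infinity) weights, this gives
  gamma(k) - sum_i phi_i gamma(k-i) = c_k,
  c_k = sigma^2 * sum_{j=k..q} theta_j psi_{j-k}   (c_k = 0 for k > q),
using gamma(-m) = gamma(m).
psi-weights needed (psi_j = theta_j + sum_i phi_i psi_{j-i}):
  psi_1 = theta_1 + phi_1 = 0.621 + (0.044) = 0.665
Right-hand sides:
  c_0 = sigma^2 (1 + theta_1 psi_1) = 4 * (1 + (0.621)(0.665)) = 4 * 1.412965 = 5.65186
  c_1 = sigma^2 theta_1 = 4 * (0.621) = 2.484
  c_2 = 0
Equations for k = 0, 1, 2 (AR order 2, c_2 = 0):
  (E0) gamma(0) = phi_1 gamma(1) + phi_2 gamma(2) + c_0
  (E1) gamma(1) = phi_1 gamma(0) + phi_2 gamma(1) + c_1
  (E2) gamma(2) = phi_1 gamma(1) + phi_2 gamma(0)
From (E1): gamma(1) = A gamma(0) + B with
  A = phi_1 / (1 - phi_2) = 0.044 / 0.939 = 0.046858,   B = c_1 / (1 - phi_2) = 2.484 / 0.939 = 2.645367.
Insert (E2) into (E0): gamma(0) (1 - phi_2^2) = phi_1 (1 + phi_2) gamma(1) + c_0.
  phi_1 (1 + phi_2) = (0.044)(1.061) = 0.046684,   1 - phi_2^2 = 0.996279.
Replace gamma(1) by A gamma(0) + B and collect gamma(0):
  gamma(0) [0.996279 - (0.046684)(0.046858)] = (0.046684)(2.645367) + 5.65186
  gamma(0) * 0.994091 = 5.775356
  gamma(0) = 5.775356 / 0.994091 = 5.809683.
Therefore gamma(0) = 5.8097 (to 4 decimal places).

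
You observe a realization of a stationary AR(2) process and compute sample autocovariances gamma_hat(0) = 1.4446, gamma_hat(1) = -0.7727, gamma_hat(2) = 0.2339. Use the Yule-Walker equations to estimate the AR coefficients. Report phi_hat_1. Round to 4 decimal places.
\hat\phi_{1} = -0.6279

The Yule-Walker equations for an AR(p) process read, in matrix form,
  Gamma_p phi = r_p,   with   (Gamma_p)_{ij} = gamma(|i - j|),
                       (r_p)_i = gamma(i),   i,j = 1..p.
Substitute the sample gammas (Toeplitz matrix and right-hand side of size 2):
  Gamma_p = [[1.4446, -0.7727], [-0.7727, 1.4446]]
  r_p     = [-0.7727, 0.2339]
Written out:
  1.4446 phi_1 - 0.7727 phi_2 = -0.7727
  -0.7727 phi_1 + 1.4446 phi_2 = 0.2339
Solve by Cramer's rule:
  det = gamma(0)^2 - gamma(1)^2 = (1.4446)^2 - (-0.7727)^2 = 2.08686916 - 0.59706529 = 1.48980387
  phi_hat_1 = [gamma(1) gamma(0) - gamma(1) gamma(2)] / det = [(-0.7727)(1.4446) - (-0.7727)(0.2339)] / 1.48980387 = -0.93550789 / 1.48980387 = -0.6279
  phi_hat_2 = [gamma(0) gamma(2) - gamma(1)^2] / det = [(1.4446)(0.2339) - (-0.7727)^2] / 1.48980387 = -0.25917335 / 1.48980387 = -0.174
So phi_hat = [-0.6279, -0.1740].
Therefore phi_hat_1 = -0.6279.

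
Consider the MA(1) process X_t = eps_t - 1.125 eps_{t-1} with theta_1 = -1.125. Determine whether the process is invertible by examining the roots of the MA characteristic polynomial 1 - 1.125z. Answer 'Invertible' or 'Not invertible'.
\text{Not invertible}

The MA(q) characteristic polynomial is P(z) = 1 - 1.125z.
Invertibility requires all roots to lie outside the unit circle, i.e. |z| > 1 for every root.
This is linear in z: 1 + (-1.125) z = 0  =>  z = -1/(-1.125) = 0.888889,  |z| = 0.888889.
Moduli of all roots: 0.8889.
All moduli strictly greater than 1? No.
Verdict: Not invertible.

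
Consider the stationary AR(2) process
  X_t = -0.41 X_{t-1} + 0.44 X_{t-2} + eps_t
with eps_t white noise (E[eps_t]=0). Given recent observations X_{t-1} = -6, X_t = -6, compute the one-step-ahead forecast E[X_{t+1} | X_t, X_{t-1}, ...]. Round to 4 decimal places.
E[X_{t+1} \mid \mathcal F_t] = -0.1800

For an AR(p) model X_t = c + sum_i phi_i X_{t-i} + eps_t, the
one-step-ahead conditional mean is
  E[X_{t+1} | X_t, ...] = c + sum_i phi_i X_{t+1-i}.
Substitute known values:
  E[X_{t+1} | ...] = (-0.41) * (-6) + (0.44) * (-6)
                   = -0.1800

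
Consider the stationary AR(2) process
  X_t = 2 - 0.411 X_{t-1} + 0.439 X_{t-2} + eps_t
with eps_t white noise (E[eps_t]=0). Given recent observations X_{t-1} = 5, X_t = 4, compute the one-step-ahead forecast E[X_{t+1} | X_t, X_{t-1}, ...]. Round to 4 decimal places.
E[X_{t+1} \mid \mathcal F_t] = 2.5510

For an AR(p) model X_t = c + sum_i phi_i X_{t-i} + eps_t, the
one-step-ahead conditional mean is
  E[X_{t+1} | X_t, ...] = c + sum_i phi_i X_{t+1-i}.
Substitute known values:
  E[X_{t+1} | ...] = 2 + (-0.411) * (4) + (0.439) * (5)
                   = 2.5510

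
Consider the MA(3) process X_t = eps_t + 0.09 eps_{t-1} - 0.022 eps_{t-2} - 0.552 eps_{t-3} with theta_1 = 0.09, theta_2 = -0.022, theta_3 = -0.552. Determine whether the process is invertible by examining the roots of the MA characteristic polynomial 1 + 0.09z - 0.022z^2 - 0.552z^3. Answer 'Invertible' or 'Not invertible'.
\text{Invertible}

The MA(q) characteristic polynomial is P(z) = 1 + 0.09z - 0.022z^2 - 0.552z^3.
Invertibility requires all roots to lie outside the unit circle, i.e. |z| > 1 for every root.
Degree 3: look for a simple real root z0 first, then factor out (1 - z/z0) and solve the remaining quadratic.
Testing z0 = 1.25: P(1.25) = 1 + (0.09)(1.25) + (-0.022)(1.25)^2 + (-0.552)(1.25)^3
  = 1 + (0.1125) + (-0.034375) + (-1.078125) = 0.  So z_0 = 1.25 is a root, |z_0| = 1.25.
Divide out the factor (1 - 0.8 z) = (1 - z/z0) (since 1/z0 = 0.8):
  P(z) = (1 - 0.8 z)(1 + (0.89) z + (0.69) z^2)
  [check: z-coef 0.89 - (0.8) = 0.09; z^2-coef 0.69 - (0.8)(0.89) = -0.022; z^3-coef -(0.8)(0.69) = -0.552.]
Remaining roots from the quadratic factor 1 + (0.89) z + (0.69) z^2:
  Set 1 + (0.89) z + (0.69) z^2 = 0, i.e. a z^2 + b z + c = 0 with a = 0.69, b = 0.89, c = 1.
  Discriminant D = b^2 - 4ac = (0.89)^2 - 4*(0.69)*1 = 0.7921 - (2.76) = -1.9679.
  D < 0, so the roots are the complex-conjugate pair z = (-b +/- i sqrt(-D)) / (2a) = -0.6449 +/- 1.0165i.
  For a conjugate pair |z|^2 = z * conj(z) = (product of roots) = c/a = 1/(0.69) = 1.449275, so |z| = sqrt(1.449275) = 1.2039 for both roots.
Moduli of all roots: 1.2500, 1.2039, 1.2039.
All moduli strictly greater than 1? Yes.
Verdict: Invertible.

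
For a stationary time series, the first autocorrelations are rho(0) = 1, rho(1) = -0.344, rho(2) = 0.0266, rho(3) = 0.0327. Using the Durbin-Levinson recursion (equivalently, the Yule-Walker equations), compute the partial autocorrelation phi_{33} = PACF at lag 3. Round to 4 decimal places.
\phi_{33} = 0.0080

The PACF at lag k is phi_{kk}, the last component of the solution
to the Yule-Walker system G_k phi = r_k where
  (G_k)_{ij} = rho(|i - j|), (r_k)_i = rho(i), i,j = 1..k.
Equivalently, Durbin-Levinson gives phi_{kk} iteratively:
  phi_{11} = rho(1)
  phi_{kk} = [rho(k) - sum_{j=1..k-1} phi_{k-1,j} rho(k-j)]
            / [1 - sum_{j=1..k-1} phi_{k-1,j} rho(j)],
  phi_{k,j} = phi_{k-1,j} - phi_{kk} phi_{k-1,k-j},  j = 1..k-1.
Step k = 1:
  phi_11 = rho(1) = -0.344.
Step k = 2:
  phi_22 = [rho(2) - phi_11 rho(1)] / [1 - phi_11 rho(1)] = [0.0266 - (-0.344)(-0.344)] / [1 - (-0.344)(-0.344)]
         = -0.091736 / 0.881664 = -0.104049.
  Update: phi_21 = phi_11 - phi_22 phi_11 = -0.344 - (-0.104049)(-0.344) = -0.379793.
Step k = 3:
  phi_33 = [rho(3) - phi_21 rho(2) - phi_22 rho(1)] / [1 - phi_21 rho(1) - phi_22 rho(2)]
    numerator   = 0.0327 - (-0.379793)(0.0266) - (-0.104049)(-0.344) = 0.00700973
    denominator = 1 - (-0.379793)(-0.344) - (-0.104049)(0.0266) = 0.87211899
  phi_33 = 0.00700973 / 0.87211899 = 0.008.
Therefore phi_{33} = 0.0080.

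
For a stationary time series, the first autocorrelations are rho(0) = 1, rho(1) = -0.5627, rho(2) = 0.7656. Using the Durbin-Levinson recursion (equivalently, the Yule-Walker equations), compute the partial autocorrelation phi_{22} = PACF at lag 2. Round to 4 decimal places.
\phi_{22} = 0.6570

The PACF at lag k is phi_{kk}, the last component of the solution
to the Yule-Walker system G_k phi = r_k where
  (G_k)_{ij} = rho(|i - j|), (r_k)_i = rho(i), i,j = 1..k.
Equivalently, Durbin-Levinson gives phi_{kk} iteratively:
  phi_{11} = rho(1)
  phi_{kk} = [rho(k) - sum_{j=1..k-1} phi_{k-1,j} rho(k-j)]
            / [1 - sum_{j=1..k-1} phi_{k-1,j} rho(j)],
  phi_{k,j} = phi_{k-1,j} - phi_{kk} phi_{k-1,k-j},  j = 1..k-1.
Step k = 1:
  phi_11 = rho(1) = -0.5627.
Step k = 2:
  phi_22 = [rho(2) - phi_11 rho(1)] / [1 - phi_11 rho(1)] = [0.7656 - (-0.5627)(-0.5627)] / [1 - (-0.5627)(-0.5627)]
         = 0.44896871 / 0.68336871 = 0.657.
Therefore phi_{22} = 0.6570.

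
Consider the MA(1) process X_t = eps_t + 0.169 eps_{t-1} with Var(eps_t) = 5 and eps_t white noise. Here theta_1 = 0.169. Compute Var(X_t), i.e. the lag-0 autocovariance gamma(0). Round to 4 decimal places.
\gamma(0) = 5.1428

For an MA(q) process X_t = eps_t + sum_i theta_i eps_{t-i} with
Var(eps_t) = sigma^2, the variance is
  gamma(0) = sigma^2 * (1 + sum_i theta_i^2).
  sum_i theta_i^2 = (0.169)^2 = 0.028561.
  gamma(0) = 5 * (1 + 0.028561) = 5 * 1.028561 = 5.142805, which rounds to 5.1428.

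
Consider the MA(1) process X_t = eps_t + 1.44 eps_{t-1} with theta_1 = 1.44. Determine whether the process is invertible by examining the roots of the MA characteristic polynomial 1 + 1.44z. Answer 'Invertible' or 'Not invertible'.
\text{Not invertible}

The MA(q) characteristic polynomial is P(z) = 1 + 1.44z.
Invertibility requires all roots to lie outside the unit circle, i.e. |z| > 1 for every root.
This is linear in z: 1 + (1.44) z = 0  =>  z = -1/(1.44) = -0.694444,  |z| = 0.694444.
Moduli of all roots: 0.6944.
All moduli strictly greater than 1? No.
Verdict: Not invertible.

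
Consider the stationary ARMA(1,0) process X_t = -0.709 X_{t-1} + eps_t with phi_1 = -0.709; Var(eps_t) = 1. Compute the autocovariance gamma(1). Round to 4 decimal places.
\gamma(1) = -1.4256

Multiply the model equation by X_{t-k} and take expectations. With theta_0 = psi_0 = 1 and psi_j the MA(infinity) weights, this gives
  gamma(k) - sum_i phi_i gamma(k-i) = c_k,
  c_k = sigma^2 * sum_{j=k..q} theta_j psi_{j-k}   (c_k = 0 for k > q),
using gamma(-m) = gamma(m).
Pure AR (q = 0): c_0 = sigma^2 = 1, c_k = 0 for k >= 1.
Equations for k = 0 and k = 1 (AR order 1):
  gamma(0) = phi_1 gamma(1) + c_0
  gamma(1) = phi_1 gamma(0) + c_1
Substituting the second into the first: gamma(0) (1 - phi_1^2) = c_0 + phi_1 c_1, so
  gamma(0) = c_0 / (1 - phi_1^2) = 1 / (1 - (-0.709)^2) = 1 / 0.497319 = 2.010782.
  gamma(1) = phi_1 gamma(0) = (-0.709)(2.010782) = -1.425644.
Therefore gamma(1) = -1.4256 (to 4 decimal places).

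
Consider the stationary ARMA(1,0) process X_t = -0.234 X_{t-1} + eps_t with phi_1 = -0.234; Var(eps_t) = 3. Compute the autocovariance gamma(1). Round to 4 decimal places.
\gamma(1) = -0.7427

Multiply the model equation by X_{t-k} and take expectations. With theta_0 = psi_0 = 1 and psi_j the MA(infinity) weights, this gives
  gamma(k) - sum_i phi_i gamma(k-i) = c_k,
  c_k = sigma^2 * sum_{j=k..q} theta_j psi_{j-k}   (c_k = 0 for k > q),
using gamma(-m) = gamma(m).
Pure AR (q = 0): c_0 = sigma^2 = 3, c_k = 0 for k >= 1.
Equations for k = 0 and k = 1 (AR order 1):
  gamma(0) = phi_1 gamma(1) + c_0
  gamma(1) = phi_1 gamma(0) + c_1
Substituting the second into the first: gamma(0) (1 - phi_1^2) = c_0 + phi_1 c_1, so
  gamma(0) = c_0 / (1 - phi_1^2) = 3 / (1 - (-0.234)^2) = 3 / 0.945244 = 3.173784.
  gamma(1) = phi_1 gamma(0) = (-0.234)(3.173784) = -0.742665.
Therefore gamma(1) = -0.7427 (to 4 decimal places).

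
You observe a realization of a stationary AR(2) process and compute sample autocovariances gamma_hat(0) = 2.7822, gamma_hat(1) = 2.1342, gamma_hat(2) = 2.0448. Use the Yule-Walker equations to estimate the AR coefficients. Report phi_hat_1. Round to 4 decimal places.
\hat\phi_{1} = 0.4940

The Yule-Walker equations for an AR(p) process read, in matrix form,
  Gamma_p phi = r_p,   with   (Gamma_p)_{ij} = gamma(|i - j|),
                       (r_p)_i = gamma(i),   i,j = 1..p.
Substitute the sample gammas (Toeplitz matrix and right-hand side of size 2):
  Gamma_p = [[2.7822, 2.1342], [2.1342, 2.7822]]
  r_p     = [2.1342, 2.0448]
Written out:
  2.7822 phi_1 + 2.1342 phi_2 = 2.1342
  2.1342 phi_1 + 2.7822 phi_2 = 2.0448
Solve by Cramer's rule:
  det = gamma(0)^2 - gamma(1)^2 = (2.7822)^2 - (2.1342)^2 = 7.74063684 - 4.55480964 = 3.1858272
  phi_hat_1 = [gamma(1) gamma(0) - gamma(1) gamma(2)] / det = [(2.1342)(2.7822) - (2.1342)(2.0448)] / 3.1858272 = 1.57375908 / 3.1858272 = 0.494
  phi_hat_2 = [gamma(0) gamma(2) - gamma(1)^2] / det = [(2.7822)(2.0448) - (2.1342)^2] / 3.1858272 = 1.13423292 / 3.1858272 = 0.356
So phi_hat = [0.4940, 0.3560].
Therefore phi_hat_1 = 0.4940.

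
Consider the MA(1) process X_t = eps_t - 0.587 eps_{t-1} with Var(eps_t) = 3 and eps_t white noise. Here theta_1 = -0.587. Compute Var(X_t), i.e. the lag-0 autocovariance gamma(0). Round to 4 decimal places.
\gamma(0) = 4.0337

For an MA(q) process X_t = eps_t + sum_i theta_i eps_{t-i} with
Var(eps_t) = sigma^2, the variance is
  gamma(0) = sigma^2 * (1 + sum_i theta_i^2).
  sum_i theta_i^2 = (-0.587)^2 = 0.344569.
  gamma(0) = 3 * (1 + 0.344569) = 3 * 1.344569 = 4.033707, which rounds to 4.0337.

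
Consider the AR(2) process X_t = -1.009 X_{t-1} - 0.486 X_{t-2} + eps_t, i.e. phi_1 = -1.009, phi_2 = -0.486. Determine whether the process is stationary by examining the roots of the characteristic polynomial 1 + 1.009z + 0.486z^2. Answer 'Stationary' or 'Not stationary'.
\text{Stationary}

The AR(p) characteristic polynomial is P(z) = 1 + 1.009z + 0.486z^2.
Stationarity requires all roots to lie outside the unit circle, i.e. |z| > 1 for every root.
Set 1 + (1.009) z + (0.486) z^2 = 0, i.e. a z^2 + b z + c = 0 with a = 0.486, b = 1.009, c = 1.
Discriminant D = b^2 - 4ac = (1.009)^2 - 4*(0.486)*1 = 1.018081 - (1.944) = -0.925919.
D < 0, so the roots are the complex-conjugate pair z = (-b +/- i sqrt(-D)) / (2a) = -1.0381 +/- 0.99i.
For a conjugate pair |z|^2 = z * conj(z) = (product of roots) = c/a = 1/(0.486) = 2.057613, so |z| = sqrt(2.057613) = 1.4344 for both roots.
Moduli of all roots: 1.4344, 1.4344.
All moduli strictly greater than 1? Yes.
Verdict: Stationary.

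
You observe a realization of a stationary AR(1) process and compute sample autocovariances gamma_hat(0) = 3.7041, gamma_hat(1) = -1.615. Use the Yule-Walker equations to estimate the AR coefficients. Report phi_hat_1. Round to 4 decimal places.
\hat\phi_{1} = -0.4360

The Yule-Walker equations for an AR(p) process read, in matrix form,
  Gamma_p phi = r_p,   with   (Gamma_p)_{ij} = gamma(|i - j|),
                       (r_p)_i = gamma(i),   i,j = 1..p.
Substitute the sample gammas (Toeplitz matrix and right-hand side of size 1):
  Gamma_p = [[3.7041]]
  r_p     = [-1.615]
With p = 1 this is the single equation gamma(0) phi_1 = gamma(1):
  phi_hat_1 = gamma(1) / gamma(0) = -1.615 / 3.7041 = -0.4360.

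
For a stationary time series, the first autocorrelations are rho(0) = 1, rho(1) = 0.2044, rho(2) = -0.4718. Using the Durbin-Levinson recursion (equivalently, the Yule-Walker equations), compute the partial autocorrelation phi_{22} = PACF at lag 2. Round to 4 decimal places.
\phi_{22} = -0.5360

The PACF at lag k is phi_{kk}, the last component of the solution
to the Yule-Walker system G_k phi = r_k where
  (G_k)_{ij} = rho(|i - j|), (r_k)_i = rho(i), i,j = 1..k.
Equivalently, Durbin-Levinson gives phi_{kk} iteratively:
  phi_{11} = rho(1)
  phi_{kk} = [rho(k) - sum_{j=1..k-1} phi_{k-1,j} rho(k-j)]
            / [1 - sum_{j=1..k-1} phi_{k-1,j} rho(j)],
  phi_{k,j} = phi_{k-1,j} - phi_{kk} phi_{k-1,k-j},  j = 1..k-1.
Step k = 1:
  phi_11 = rho(1) = 0.2044.
Step k = 2:
  phi_22 = [rho(2) - phi_11 rho(1)] / [1 - phi_11 rho(1)] = [-0.4718 - (0.2044)(0.2044)] / [1 - (0.2044)(0.2044)]
         = -0.51357936 / 0.95822064 = -0.536.
Therefore phi_{22} = -0.5360.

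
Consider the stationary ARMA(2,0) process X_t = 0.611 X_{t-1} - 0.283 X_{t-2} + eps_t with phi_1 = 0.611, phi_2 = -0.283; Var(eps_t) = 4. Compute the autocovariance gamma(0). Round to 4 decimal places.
\gamma(0) = 5.6236

Multiply the model equation by X_{t-k} and take expectations. With theta_0 = psi_0 = 1 and psi_j the MA(infinity) weights, this gives
  gamma(k) - sum_i phi_i gamma(k-i) = c_k,
  c_k = sigma^2 * sum_{j=k..q} theta_j psi_{j-k}   (c_k = 0 for k > q),
using gamma(-m) = gamma(m).
Pure AR (q = 0): c_0 = sigma^2 = 4, c_k = 0 for k >= 1.
Equations for k = 0, 1, 2 (AR order 2, c_2 = 0):
  (E0) gamma(0) = phi_1 gamma(1) + phi_2 gamma(2) + c_0
  (E1) gamma(1) = phi_1 gamma(0) + phi_2 gamma(1) + c_1
  (E2) gamma(2) = phi_1 gamma(1) + phi_2 gamma(0)
From (E1): gamma(1) = A gamma(0) + B with
  A = phi_1 / (1 - phi_2) = 0.611 / 1.283 = 0.476228,   B = c_1 / (1 - phi_2) = 0 / 1.283 = 0.
Insert (E2) into (E0): gamma(0) (1 - phi_2^2) = phi_1 (1 + phi_2) gamma(1) + c_0.
  phi_1 (1 + phi_2) = (0.611)(0.717) = 0.438087,   1 - phi_2^2 = 0.919911.
Replace gamma(1) by A gamma(0) + B and collect gamma(0):
  gamma(0) [0.919911 - (0.438087)(0.476228)] = c_0 = 4
  gamma(0) * 0.711282 = 4
  gamma(0) = 4 / 0.711282 = 5.623649.
Therefore gamma(0) = 5.6236 (to 4 decimal places).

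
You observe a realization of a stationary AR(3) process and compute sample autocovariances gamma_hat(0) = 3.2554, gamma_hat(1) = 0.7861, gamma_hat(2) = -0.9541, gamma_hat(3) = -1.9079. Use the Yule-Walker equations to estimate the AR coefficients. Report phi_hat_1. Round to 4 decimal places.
\hat\phi_{1} = 0.1480

The Yule-Walker equations for an AR(p) process read, in matrix form,
  Gamma_p phi = r_p,   with   (Gamma_p)_{ij} = gamma(|i - j|),
                       (r_p)_i = gamma(i),   i,j = 1..p.
Substitute the sample gammas (Toeplitz matrix and right-hand side of size 3):
  Gamma_p = [[3.2554, 0.7861, -0.9541], [0.7861, 3.2554, 0.7861], [-0.9541, 0.7861, 3.2554]]
  r_p     = [0.7861, -0.9541, -1.9079]
Written out (R1..R3):
  (R1) 3.2554 phi_1 + 0.7861 phi_2 - 0.9541 phi_3 = 0.7861
  (R2) 0.7861 phi_1 + 3.2554 phi_2 + 0.7861 phi_3 = -0.9541
  (R3) -0.9541 phi_1 + 0.7861 phi_2 + 3.2554 phi_3 = -1.9079
Gaussian elimination:
  R2 <- R2 - (0.7861/3.2554) R1 = R2 - (0.241476) R1:  3.065576 phi_2 + 1.016492 phi_3 = -1.143924
  R3 <- R3 - (-0.9541/3.2554) R1 = R3 - (-0.293082) R1:  1.016492 phi_2 + 2.97577 phi_3 = -1.677508
  R3 <- R3 - (1.016492/3.065576) R2 = R3 - (0.331583) R2:  2.638719 phi_3 = -1.298203
Back-substitution:
  phi_hat_3 = -1.298203 / 2.638719 = -0.491982
  phi_hat_2 = (-1.143924 - (1.016492)(-0.491982)) / 3.065576 = -0.210019
  phi_hat_1 = (0.7861 - (0.7861)(-0.210019) - (-0.9541)(-0.491982)) / 3.2554 = 0.147999
So phi_hat = [0.1480, -0.2100, -0.4920].
Therefore phi_hat_1 = 0.1480.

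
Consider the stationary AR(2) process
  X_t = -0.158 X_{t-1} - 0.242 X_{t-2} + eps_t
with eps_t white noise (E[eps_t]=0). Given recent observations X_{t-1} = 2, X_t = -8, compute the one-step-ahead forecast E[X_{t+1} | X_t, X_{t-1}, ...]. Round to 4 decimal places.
E[X_{t+1} \mid \mathcal F_t] = 0.7800

For an AR(p) model X_t = c + sum_i phi_i X_{t-i} + eps_t, the
one-step-ahead conditional mean is
  E[X_{t+1} | X_t, ...] = c + sum_i phi_i X_{t+1-i}.
Substitute known values:
  E[X_{t+1} | ...] = (-0.158) * (-8) + (-0.242) * (2)
                   = 0.7800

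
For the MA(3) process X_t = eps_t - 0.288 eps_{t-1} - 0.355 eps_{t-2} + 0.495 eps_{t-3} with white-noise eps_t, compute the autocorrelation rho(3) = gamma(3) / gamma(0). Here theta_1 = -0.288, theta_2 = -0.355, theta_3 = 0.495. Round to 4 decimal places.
\rho(3) = 0.3404

For an MA(q) process with theta_0 = 1, the autocovariance is
  gamma(k) = sigma^2 * sum_{i=0..q-k} theta_i * theta_{i+k},
and rho(k) = gamma(k) / gamma(0). Sigma^2 cancels.
  numerator   = (1)*(0.495) = 0.495.
  denominator = (1)^2 + (-0.288)^2 + (-0.355)^2 + (0.495)^2 = 1.453994.
  rho(3) = 0.495 / 1.453994 = 0.3404.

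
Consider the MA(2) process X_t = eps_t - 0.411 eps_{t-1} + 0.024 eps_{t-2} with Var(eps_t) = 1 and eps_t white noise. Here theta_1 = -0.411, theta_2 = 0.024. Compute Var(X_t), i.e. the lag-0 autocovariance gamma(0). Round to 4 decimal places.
\gamma(0) = 1.1695

For an MA(q) process X_t = eps_t + sum_i theta_i eps_{t-i} with
Var(eps_t) = sigma^2, the variance is
  gamma(0) = sigma^2 * (1 + sum_i theta_i^2).
  sum_i theta_i^2 = (-0.411)^2 + (0.024)^2 = 0.168921 + 0.000576 = 0.169497.
  gamma(0) = 1 * (1 + 0.169497) = 1 * 1.169497 = 1.169497, which rounds to 1.1695.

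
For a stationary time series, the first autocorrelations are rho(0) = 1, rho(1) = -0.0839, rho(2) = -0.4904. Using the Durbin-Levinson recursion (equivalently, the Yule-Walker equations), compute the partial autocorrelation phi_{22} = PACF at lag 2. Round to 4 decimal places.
\phi_{22} = -0.5010

The PACF at lag k is phi_{kk}, the last component of the solution
to the Yule-Walker system G_k phi = r_k where
  (G_k)_{ij} = rho(|i - j|), (r_k)_i = rho(i), i,j = 1..k.
Equivalently, Durbin-Levinson gives phi_{kk} iteratively:
  phi_{11} = rho(1)
  phi_{kk} = [rho(k) - sum_{j=1..k-1} phi_{k-1,j} rho(k-j)]
            / [1 - sum_{j=1..k-1} phi_{k-1,j} rho(j)],
  phi_{k,j} = phi_{k-1,j} - phi_{kk} phi_{k-1,k-j},  j = 1..k-1.
Step k = 1:
  phi_11 = rho(1) = -0.0839.
Step k = 2:
  phi_22 = [rho(2) - phi_11 rho(1)] / [1 - phi_11 rho(1)] = [-0.4904 - (-0.0839)(-0.0839)] / [1 - (-0.0839)(-0.0839)]
         = -0.49743921 / 0.99296079 = -0.501.
Therefore phi_{22} = -0.5010.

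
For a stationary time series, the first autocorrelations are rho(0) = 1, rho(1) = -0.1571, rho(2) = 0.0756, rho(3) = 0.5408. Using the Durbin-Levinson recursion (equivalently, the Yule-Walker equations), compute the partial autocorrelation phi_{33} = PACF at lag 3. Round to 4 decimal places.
\phi_{33} = 0.5760

The PACF at lag k is phi_{kk}, the last component of the solution
to the Yule-Walker system G_k phi = r_k where
  (G_k)_{ij} = rho(|i - j|), (r_k)_i = rho(i), i,j = 1..k.
Equivalently, Durbin-Levinson gives phi_{kk} iteratively:
  phi_{11} = rho(1)
  phi_{kk} = [rho(k) - sum_{j=1..k-1} phi_{k-1,j} rho(k-j)]
            / [1 - sum_{j=1..k-1} phi_{k-1,j} rho(j)],
  phi_{k,j} = phi_{k-1,j} - phi_{kk} phi_{k-1,k-j},  j = 1..k-1.
Step k = 1:
  phi_11 = rho(1) = -0.1571.
Step k = 2:
  phi_22 = [rho(2) - phi_11 rho(1)] / [1 - phi_11 rho(1)] = [0.0756 - (-0.1571)(-0.1571)] / [1 - (-0.1571)(-0.1571)]
         = 0.05091959 / 0.97531959 = 0.052208.
  Update: phi_21 = phi_11 - phi_22 phi_11 = -0.1571 - (0.052208)(-0.1571) = -0.148898.
Step k = 3:
  phi_33 = [rho(3) - phi_21 rho(2) - phi_22 rho(1)] / [1 - phi_21 rho(1) - phi_22 rho(2)]
    numerator   = 0.5408 - (-0.148898)(0.0756) - (0.052208)(-0.1571) = 0.56025859
    denominator = 1 - (-0.148898)(-0.1571) - (0.052208)(0.0756) = 0.97266117
  phi_33 = 0.56025859 / 0.97266117 = 0.576.
Therefore phi_{33} = 0.5760.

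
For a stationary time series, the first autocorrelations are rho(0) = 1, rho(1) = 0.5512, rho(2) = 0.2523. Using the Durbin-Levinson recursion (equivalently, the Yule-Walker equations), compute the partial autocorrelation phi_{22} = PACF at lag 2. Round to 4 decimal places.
\phi_{22} = -0.0740

The PACF at lag k is phi_{kk}, the last component of the solution
to the Yule-Walker system G_k phi = r_k where
  (G_k)_{ij} = rho(|i - j|), (r_k)_i = rho(i), i,j = 1..k.
Equivalently, Durbin-Levinson gives phi_{kk} iteratively:
  phi_{11} = rho(1)
  phi_{kk} = [rho(k) - sum_{j=1..k-1} phi_{k-1,j} rho(k-j)]
            / [1 - sum_{j=1..k-1} phi_{k-1,j} rho(j)],
  phi_{k,j} = phi_{k-1,j} - phi_{kk} phi_{k-1,k-j},  j = 1..k-1.
Step k = 1:
  phi_11 = rho(1) = 0.5512.
Step k = 2:
  phi_22 = [rho(2) - phi_11 rho(1)] / [1 - phi_11 rho(1)] = [0.2523 - (0.5512)(0.5512)] / [1 - (0.5512)(0.5512)]
         = -0.05152144 / 0.69617856 = -0.074.
Therefore phi_{22} = -0.0740.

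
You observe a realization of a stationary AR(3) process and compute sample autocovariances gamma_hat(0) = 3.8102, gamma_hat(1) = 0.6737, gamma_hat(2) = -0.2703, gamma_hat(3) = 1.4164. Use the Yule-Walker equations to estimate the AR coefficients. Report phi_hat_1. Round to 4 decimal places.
\hat\phi_{1} = 0.2400

The Yule-Walker equations for an AR(p) process read, in matrix form,
  Gamma_p phi = r_p,   with   (Gamma_p)_{ij} = gamma(|i - j|),
                       (r_p)_i = gamma(i),   i,j = 1..p.
Substitute the sample gammas (Toeplitz matrix and right-hand side of size 3):
  Gamma_p = [[3.8102, 0.6737, -0.2703], [0.6737, 3.8102, 0.6737], [-0.2703, 0.6737, 3.8102]]
  r_p     = [0.6737, -0.2703, 1.4164]
Written out (R1..R3):
  (R1) 3.8102 phi_1 + 0.6737 phi_2 - 0.2703 phi_3 = 0.6737
  (R2) 0.6737 phi_1 + 3.8102 phi_2 + 0.6737 phi_3 = -0.2703
  (R3) -0.2703 phi_1 + 0.6737 phi_2 + 3.8102 phi_3 = 1.4164
Gaussian elimination:
  R2 <- R2 - (0.6737/3.8102) R1 = R2 - (0.176815) R1:  3.69108 phi_2 + 0.721493 phi_3 = -0.38942
  R3 <- R3 - (-0.2703/3.8102) R1 = R3 - (-0.070941) R1:  0.721493 phi_2 + 3.791025 phi_3 = 1.464193
  R3 <- R3 - (0.721493/3.69108) R2 = R3 - (0.195469) R2:  3.649995 phi_3 = 1.540313
Back-substitution:
  phi_hat_3 = 1.540313 / 3.649995 = 0.422004
  phi_hat_2 = (-0.38942 - (0.721493)(0.422004)) / 3.69108 = -0.187992
  phi_hat_1 = (0.6737 - (0.6737)(-0.187992) - (-0.2703)(0.422004)) / 3.8102 = 0.239992
So phi_hat = [0.2400, -0.1880, 0.4220].
Therefore phi_hat_1 = 0.2400.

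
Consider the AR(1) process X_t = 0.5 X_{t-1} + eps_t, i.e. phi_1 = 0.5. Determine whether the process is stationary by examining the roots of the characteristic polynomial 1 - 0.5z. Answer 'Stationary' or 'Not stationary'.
\text{Stationary}

The AR(p) characteristic polynomial is P(z) = 1 - 0.5z.
Stationarity requires all roots to lie outside the unit circle, i.e. |z| > 1 for every root.
This is linear in z: 1 + (-0.5) z = 0  =>  z = -1/(-0.5) = 2,  |z| = 2.
Moduli of all roots: 2.0000.
All moduli strictly greater than 1? Yes.
Verdict: Stationary.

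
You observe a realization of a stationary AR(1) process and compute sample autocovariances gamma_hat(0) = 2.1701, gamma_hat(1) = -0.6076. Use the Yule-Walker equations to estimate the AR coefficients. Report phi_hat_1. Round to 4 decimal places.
\hat\phi_{1} = -0.2800

The Yule-Walker equations for an AR(p) process read, in matrix form,
  Gamma_p phi = r_p,   with   (Gamma_p)_{ij} = gamma(|i - j|),
                       (r_p)_i = gamma(i),   i,j = 1..p.
Substitute the sample gammas (Toeplitz matrix and right-hand side of size 1):
  Gamma_p = [[2.1701]]
  r_p     = [-0.6076]
With p = 1 this is the single equation gamma(0) phi_1 = gamma(1):
  phi_hat_1 = gamma(1) / gamma(0) = -0.6076 / 2.1701 = -0.2800.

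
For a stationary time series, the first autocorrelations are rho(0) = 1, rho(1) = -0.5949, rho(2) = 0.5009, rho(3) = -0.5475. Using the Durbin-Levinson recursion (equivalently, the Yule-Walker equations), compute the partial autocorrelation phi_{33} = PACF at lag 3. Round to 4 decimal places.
\phi_{33} = -0.2970

The PACF at lag k is phi_{kk}, the last component of the solution
to the Yule-Walker system G_k phi = r_k where
  (G_k)_{ij} = rho(|i - j|), (r_k)_i = rho(i), i,j = 1..k.
Equivalently, Durbin-Levinson gives phi_{kk} iteratively:
  phi_{11} = rho(1)
  phi_{kk} = [rho(k) - sum_{j=1..k-1} phi_{k-1,j} rho(k-j)]
            / [1 - sum_{j=1..k-1} phi_{k-1,j} rho(j)],
  phi_{k,j} = phi_{k-1,j} - phi_{kk} phi_{k-1,k-j},  j = 1..k-1.
Step k = 1:
  phi_11 = rho(1) = -0.5949.
Step k = 2:
  phi_22 = [rho(2) - phi_11 rho(1)] / [1 - phi_11 rho(1)] = [0.5009 - (-0.5949)(-0.5949)] / [1 - (-0.5949)(-0.5949)]
         = 0.14699399 / 0.64609399 = 0.227512.
  Update: phi_21 = phi_11 - phi_22 phi_11 = -0.5949 - (0.227512)(-0.5949) = -0.459553.
Step k = 3:
  phi_33 = [rho(3) - phi_21 rho(2) - phi_22 rho(1)] / [1 - phi_21 rho(1) - phi_22 rho(2)]
    numerator   = -0.5475 - (-0.459553)(0.5009) - (0.227512)(-0.5949) = -0.18196302
    denominator = 1 - (-0.459553)(-0.5949) - (0.227512)(0.5009) = 0.61265113
  phi_33 = -0.18196302 / 0.61265113 = -0.297.
Therefore phi_{33} = -0.2970.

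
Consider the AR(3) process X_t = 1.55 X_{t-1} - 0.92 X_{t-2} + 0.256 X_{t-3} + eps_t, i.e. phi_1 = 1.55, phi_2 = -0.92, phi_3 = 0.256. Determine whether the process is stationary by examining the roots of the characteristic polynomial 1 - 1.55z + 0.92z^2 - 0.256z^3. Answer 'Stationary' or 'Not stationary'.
\text{Stationary}

The AR(p) characteristic polynomial is P(z) = 1 - 1.55z + 0.92z^2 - 0.256z^3.
Stationarity requires all roots to lie outside the unit circle, i.e. |z| > 1 for every root.
Degree 3: look for a simple real root z0 first, then factor out (1 - z/z0) and solve the remaining quadratic.
Testing z0 = 1.25: P(1.25) = 1 + (-1.55)(1.25) + (0.92)(1.25)^2 + (-0.256)(1.25)^3
  = 1 + (-1.9375) + (1.4375) + (-0.5) = 0.  So z_0 = 1.25 is a root, |z_0| = 1.25.
Divide out the factor (1 - 0.8 z) = (1 - z/z0) (since 1/z0 = 0.8):
  P(z) = (1 - 0.8 z)(1 + (-0.75) z + (0.32) z^2)
  [check: z-coef -0.75 - (0.8) = -1.55; z^2-coef 0.32 - (0.8)(-0.75) = 0.92; z^3-coef -(0.8)(0.32) = -0.256.]
Remaining roots from the quadratic factor 1 + (-0.75) z + (0.32) z^2:
  Set 1 + (-0.75) z + (0.32) z^2 = 0, i.e. a z^2 + b z + c = 0 with a = 0.32, b = -0.75, c = 1.
  Discriminant D = b^2 - 4ac = (-0.75)^2 - 4*(0.32)*1 = 0.5625 - (1.28) = -0.7175.
  D < 0, so the roots are the complex-conjugate pair z = (-b +/- i sqrt(-D)) / (2a) = 1.1719 +/- 1.3235i.
  For a conjugate pair |z|^2 = z * conj(z) = (product of roots) = c/a = 1/(0.32) = 3.125, so |z| = sqrt(3.125) = 1.7678 for both roots.
Moduli of all roots: 1.2500, 1.7678, 1.7678.
All moduli strictly greater than 1? Yes.
Verdict: Stationary.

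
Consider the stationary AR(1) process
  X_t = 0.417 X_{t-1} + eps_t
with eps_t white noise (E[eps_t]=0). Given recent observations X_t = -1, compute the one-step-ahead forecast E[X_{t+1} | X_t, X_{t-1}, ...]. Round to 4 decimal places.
E[X_{t+1} \mid \mathcal F_t] = -0.4170

For an AR(p) model X_t = c + sum_i phi_i X_{t-i} + eps_t, the
one-step-ahead conditional mean is
  E[X_{t+1} | X_t, ...] = c + sum_i phi_i X_{t+1-i}.
Substitute known values:
  E[X_{t+1} | ...] = (0.417) * (-1)
                   = -0.4170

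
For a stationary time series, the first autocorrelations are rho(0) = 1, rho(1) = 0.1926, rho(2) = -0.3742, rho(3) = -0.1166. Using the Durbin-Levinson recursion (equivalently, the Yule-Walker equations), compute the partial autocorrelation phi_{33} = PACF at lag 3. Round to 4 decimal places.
\phi_{33} = 0.0870

The PACF at lag k is phi_{kk}, the last component of the solution
to the Yule-Walker system G_k phi = r_k where
  (G_k)_{ij} = rho(|i - j|), (r_k)_i = rho(i), i,j = 1..k.
Equivalently, Durbin-Levinson gives phi_{kk} iteratively:
  phi_{11} = rho(1)
  phi_{kk} = [rho(k) - sum_{j=1..k-1} phi_{k-1,j} rho(k-j)]
            / [1 - sum_{j=1..k-1} phi_{k-1,j} rho(j)],
  phi_{k,j} = phi_{k-1,j} - phi_{kk} phi_{k-1,k-j},  j = 1..k-1.
Step k = 1:
  phi_11 = rho(1) = 0.1926.
Step k = 2:
  phi_22 = [rho(2) - phi_11 rho(1)] / [1 - phi_11 rho(1)] = [-0.3742 - (0.1926)(0.1926)] / [1 - (0.1926)(0.1926)]
         = -0.41129476 / 0.96290524 = -0.427139.
  Update: phi_21 = phi_11 - phi_22 phi_11 = 0.1926 - (-0.427139)(0.1926) = 0.274867.
Step k = 3:
  phi_33 = [rho(3) - phi_21 rho(2) - phi_22 rho(1)] / [1 - phi_21 rho(1) - phi_22 rho(2)]
    numerator   = -0.1166 - (0.274867)(-0.3742) - (-0.427139)(0.1926) = 0.0685223
    denominator = 1 - (0.274867)(0.1926) - (-0.427139)(-0.3742) = 0.78722505
  phi_33 = 0.0685223 / 0.78722505 = 0.087.
Therefore phi_{33} = 0.0870.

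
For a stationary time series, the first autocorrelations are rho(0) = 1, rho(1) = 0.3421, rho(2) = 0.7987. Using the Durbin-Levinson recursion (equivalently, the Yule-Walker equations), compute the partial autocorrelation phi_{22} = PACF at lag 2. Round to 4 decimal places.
\phi_{22} = 0.7720

The PACF at lag k is phi_{kk}, the last component of the solution
to the Yule-Walker system G_k phi = r_k where
  (G_k)_{ij} = rho(|i - j|), (r_k)_i = rho(i), i,j = 1..k.
Equivalently, Durbin-Levinson gives phi_{kk} iteratively:
  phi_{11} = rho(1)
  phi_{kk} = [rho(k) - sum_{j=1..k-1} phi_{k-1,j} rho(k-j)]
            / [1 - sum_{j=1..k-1} phi_{k-1,j} rho(j)],
  phi_{k,j} = phi_{k-1,j} - phi_{kk} phi_{k-1,k-j},  j = 1..k-1.
Step k = 1:
  phi_11 = rho(1) = 0.3421.
Step k = 2:
  phi_22 = [rho(2) - phi_11 rho(1)] / [1 - phi_11 rho(1)] = [0.7987 - (0.3421)(0.3421)] / [1 - (0.3421)(0.3421)]
         = 0.68166759 / 0.88296759 = 0.772.
Therefore phi_{22} = 0.7720.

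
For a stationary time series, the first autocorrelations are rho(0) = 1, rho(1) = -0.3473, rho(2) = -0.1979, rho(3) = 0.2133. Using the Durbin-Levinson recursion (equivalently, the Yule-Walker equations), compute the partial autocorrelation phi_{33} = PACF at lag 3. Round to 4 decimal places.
\phi_{33} = -0.0080

The PACF at lag k is phi_{kk}, the last component of the solution
to the Yule-Walker system G_k phi = r_k where
  (G_k)_{ij} = rho(|i - j|), (r_k)_i = rho(i), i,j = 1..k.
Equivalently, Durbin-Levinson gives phi_{kk} iteratively:
  phi_{11} = rho(1)
  phi_{kk} = [rho(k) - sum_{j=1..k-1} phi_{k-1,j} rho(k-j)]
            / [1 - sum_{j=1..k-1} phi_{k-1,j} rho(j)],
  phi_{k,j} = phi_{k-1,j} - phi_{kk} phi_{k-1,k-j},  j = 1..k-1.
Step k = 1:
  phi_11 = rho(1) = -0.3473.
Step k = 2:
  phi_22 = [rho(2) - phi_11 rho(1)] / [1 - phi_11 rho(1)] = [-0.1979 - (-0.3473)(-0.3473)] / [1 - (-0.3473)(-0.3473)]
         = -0.31851729 / 0.87938271 = -0.362206.
  Update: phi_21 = phi_11 - phi_22 phi_11 = -0.3473 - (-0.362206)(-0.3473) = -0.473094.
Step k = 3:
  phi_33 = [rho(3) - phi_21 rho(2) - phi_22 rho(1)] / [1 - phi_21 rho(1) - phi_22 rho(2)]
    numerator   = 0.2133 - (-0.473094)(-0.1979) - (-0.362206)(-0.3473) = -0.00611928
    denominator = 1 - (-0.473094)(-0.3473) - (-0.362206)(-0.1979) = 0.76401398
  phi_33 = -0.00611928 / 0.76401398 = -0.008.
Therefore phi_{33} = -0.0080.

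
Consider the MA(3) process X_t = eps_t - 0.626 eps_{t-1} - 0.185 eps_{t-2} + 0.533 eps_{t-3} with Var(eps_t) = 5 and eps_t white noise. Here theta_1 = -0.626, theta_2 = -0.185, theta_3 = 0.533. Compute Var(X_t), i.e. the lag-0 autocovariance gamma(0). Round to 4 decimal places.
\gamma(0) = 8.5510

For an MA(q) process X_t = eps_t + sum_i theta_i eps_{t-i} with
Var(eps_t) = sigma^2, the variance is
  gamma(0) = sigma^2 * (1 + sum_i theta_i^2).
  sum_i theta_i^2 = (-0.626)^2 + (-0.185)^2 + (0.533)^2 = 0.391876 + 0.034225 + 0.284089 = 0.71019.
  gamma(0) = 5 * (1 + 0.71019) = 5 * 1.71019 = 8.55095, which rounds to 8.5510.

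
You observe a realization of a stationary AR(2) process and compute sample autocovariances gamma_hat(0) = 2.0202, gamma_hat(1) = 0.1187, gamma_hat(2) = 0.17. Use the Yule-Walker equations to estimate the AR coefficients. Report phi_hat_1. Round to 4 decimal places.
\hat\phi_{1} = 0.0540

The Yule-Walker equations for an AR(p) process read, in matrix form,
  Gamma_p phi = r_p,   with   (Gamma_p)_{ij} = gamma(|i - j|),
                       (r_p)_i = gamma(i),   i,j = 1..p.
Substitute the sample gammas (Toeplitz matrix and right-hand side of size 2):
  Gamma_p = [[2.0202, 0.1187], [0.1187, 2.0202]]
  r_p     = [0.1187, 0.17]
Written out:
  2.0202 phi_1 + 0.1187 phi_2 = 0.1187
  0.1187 phi_1 + 2.0202 phi_2 = 0.17
Solve by Cramer's rule:
  det = gamma(0)^2 - gamma(1)^2 = (2.0202)^2 - (0.1187)^2 = 4.08120804 - 0.01408969 = 4.06711835
  phi_hat_1 = [gamma(1) gamma(0) - gamma(1) gamma(2)] / det = [(0.1187)(2.0202) - (0.1187)(0.17)] / 4.06711835 = 0.21961874 / 4.06711835 = 0.054
  phi_hat_2 = [gamma(0) gamma(2) - gamma(1)^2] / det = [(2.0202)(0.17) - (0.1187)^2] / 4.06711835 = 0.32934431 / 4.06711835 = 0.081
So phi_hat = [0.0540, 0.0810].
Therefore phi_hat_1 = 0.0540.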